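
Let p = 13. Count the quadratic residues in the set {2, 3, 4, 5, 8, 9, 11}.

3

(2/13) = -1 → non-residue.
(3/13) = +1 → QR.
(4/13) = +1 → QR.
(5/13) = -1 → non-residue.
(8/13) = -1 → non-residue.
(9/13) = +1 → QR.
(11/13) = -1 → non-residue.
Total quadratic residues among the 7: 3.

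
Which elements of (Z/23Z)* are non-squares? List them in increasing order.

5,7,10,11,14,15,17,19,20,21,22

Square k = 1,…,11 (k and 23−k give the same square):
1²=1, 2²=4, 3²=9, 4²=16, 5²≡2, 6²≡13, 7²≡3, 8²≡18, 9²≡12, 10²≡8, 11²≡6 (mod 23).
The residues are {1, 2, 3, 4, 6, 8, 9, 12, 13, 16, 18}; the non-residues are the remaining 11 nonzero classes.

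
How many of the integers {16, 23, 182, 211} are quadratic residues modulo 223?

2

(16/223) = +1 → QR.
(23/223) = -1 → non-residue.
(182/223) = -1 → non-residue.
(211/223) = +1 → QR.
Total quadratic residues among the 4: 2.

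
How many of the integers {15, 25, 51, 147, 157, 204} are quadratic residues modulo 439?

(15/439) = -1 → non-residue.
(25/439) = +1 → QR.
(51/439) = +1 → QR.
(147/439) = -1 → non-residue.
(157/439) = -1 → non-residue.
(204/439) = +1 → QR.
Total quadratic residues among the 6: 3.

3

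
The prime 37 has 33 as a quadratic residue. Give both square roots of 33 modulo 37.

12, 25

37 ≡ 1 (mod 4), so we find a root by search.
Trying successive values, 12² = 144 ≡ 33 (mod 37). The other root is 37 − 12 = 25.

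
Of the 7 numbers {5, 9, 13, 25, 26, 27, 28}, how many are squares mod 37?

5

(5/37) = -1 → non-residue.
(9/37) = +1 → QR.
(13/37) = -1 → non-residue.
(25/37) = +1 → QR.
(26/37) = +1 → QR.
(27/37) = +1 → QR.
(28/37) = +1 → QR.
Total quadratic residues among the 7: 5.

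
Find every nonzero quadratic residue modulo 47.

Square k = 1,…,23 (k and 47−k give the same square):
1²=1, 2²=4, 3²=9, 4²=16, 5²=25, 6²=36, 7²≡2, 8²≡17, 9²≡34, 10²≡6, 11²≡27, 12²≡3, 13²≡28, 14²≡8, 15²≡37, 16²≡21, 17²≡7, 18²≡42, 19²≡32, 20²≡24, 21²≡18, 22²≡14, 23²≡12 (mod 47).
So the quadratic residues mod 47 are {1, 2, 3, 4, 6, 7, 8, 9, 12, 14, 16, 17, 18, 21, 24, 25, 27, 28, 32, 34, 36, 37, 42}.

1, 2, 3, 4, 6, 7, 8, 9, 12, 14, 16, 17, 18, 21, 24, 25, 27, 28, 32, 34, 36, 37, 42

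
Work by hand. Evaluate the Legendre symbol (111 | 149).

Reciprocity: 111 ≡ 3 and 149 ≡ 1 (mod 4), so (111/149) = +(149/111).
Reduce top mod 111: now compute (38/111).
Pull out 2: since 111 ≡ 7 (mod 8), (2/111) = +1.
Reciprocity: 19 ≡ 3 and 111 ≡ 3 (mod 4), so (19/111) = −(111/19).
Reduce top mod 19: now compute (16/19).
Pull out 2^4: since 19 ≡ 3 (mod 8), (2/19) = -1, so (2/19)^4 = +1.
Reached (1/19) = 1. Collecting the sign flips along the way, the symbol is -1.

-1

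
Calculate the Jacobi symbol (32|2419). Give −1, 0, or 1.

Pull out 2^5: since 2419 ≡ 3 (mod 8), (2/2419) = -1, so (2/2419)^5 = -1.
Reached (1/2419) = 1. Collecting the sign flips along the way, the symbol is -1.

-1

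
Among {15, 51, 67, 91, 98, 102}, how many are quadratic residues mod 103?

3

(15/103) = +1 → QR.
(51/103) = -1 → non-residue.
(67/103) = -1 → non-residue.
(91/103) = +1 → QR.
(98/103) = +1 → QR.
(102/103) = -1 → non-residue.
Total quadratic residues among the 6: 3.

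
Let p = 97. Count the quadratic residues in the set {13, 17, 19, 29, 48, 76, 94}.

(13/97) = -1 → non-residue.
(17/97) = -1 → non-residue.
(19/97) = -1 → non-residue.
(29/97) = -1 → non-residue.
(48/97) = +1 → QR.
(76/97) = -1 → non-residue.
(94/97) = +1 → QR.
Total quadratic residues among the 7: 2.

2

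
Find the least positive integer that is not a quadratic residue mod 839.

11

(2/839) = +1, so 2 is a residue.
(3/839) = +1, so 3 is a residue.
(4/839) = +1, so 4 is a residue.
(5/839) = +1, so 5 is a residue.
(6/839) = +1, so 6 is a residue.
(7/839) = +1, so 7 is a residue.
(8/839) = +1, so 8 is a residue.
(9/839) = +1, so 9 is a residue.
(10/839) = +1, so 10 is a residue.
(11/839) = −1, so 11 is the smallest positive non-residue mod 839.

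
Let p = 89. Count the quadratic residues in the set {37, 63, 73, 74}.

1

(37/89) = -1 → non-residue.
(63/89) = -1 → non-residue.
(73/89) = +1 → QR.
(74/89) = -1 → non-residue.
Total quadratic residues among the 4: 1.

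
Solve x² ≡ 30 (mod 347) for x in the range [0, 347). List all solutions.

Since 347 ≡ 3 (mod 4), a square root of 30 is 30^((347+1)/4) = 30^87 mod 347.
Repeated squaring: 30^2≡206, 30^4≡102, 30^8≡341, 30^16≡36, 30^32≡255, 30^64≡136 (mod 347).
30^87 = 30^(64+16+4+2+1) ≡ 270 (mod 347).
Check: 270² = 72900 ≡ 30 (mod 347). The two roots are 77 and 270.

77, 270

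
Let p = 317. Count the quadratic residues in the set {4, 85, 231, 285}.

(4/317) = +1 → QR.
(85/317) = +1 → QR.
(231/317) = -1 → non-residue.
(285/317) = -1 → non-residue.
Total quadratic residues among the 4: 2.

2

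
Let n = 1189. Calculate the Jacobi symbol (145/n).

Reciprocity: 145 ≡ 1 and 1189 ≡ 1 (mod 4), so (145/1189) = +(1189/145).
Reduce top mod 145: now compute (29/145).
Reciprocity: 29 ≡ 1 and 145 ≡ 1 (mod 4), so (29/145) = +(145/29).
Reduce top mod 29: now compute (0/29).
Top reduces to 0: gcd > 1, so the symbol is 0.

0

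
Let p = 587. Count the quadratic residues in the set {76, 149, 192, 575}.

(76/587) = -1 → non-residue.
(149/587) = +1 → QR.
(192/587) = +1 → QR.
(575/587) = -1 → non-residue.
Total quadratic residues among the 4: 2.

2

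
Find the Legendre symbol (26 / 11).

1

Euler's criterion: (26/11) ≡ 4^5 (mod 11).
4^2 ≡ 5 (mod 11)
4^4 ≡ 3 (mod 11)
4^5 = 4^(4+1) ≡ 1 (mod 11).
Result is 1, so (26/11) = 1.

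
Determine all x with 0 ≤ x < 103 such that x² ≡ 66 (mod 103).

Since 103 ≡ 3 (mod 4), a square root of 66 is 66^((103+1)/4) = 66^26 mod 103.
Repeated squaring: 66^2≡30, 66^4≡76, 66^8≡8, 66^16≡64 (mod 103).
66^26 = 66^(16+8+2) ≡ 13 (mod 103).
Check: 13² = 169 ≡ 66 (mod 103). The two roots are 13 and 90.

13, 90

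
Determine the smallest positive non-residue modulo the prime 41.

(2/41) = +1, so 2 is a residue.
(3/41) = −1, so 3 is the smallest positive non-residue mod 41.

3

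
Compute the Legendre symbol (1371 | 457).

0

First reduce: 1371 ≡ 0 (mod 457).
Top reduces to 0: gcd > 1, so the symbol is 0.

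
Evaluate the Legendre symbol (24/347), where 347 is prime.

-1

Pull out 2^3: since 347 ≡ 3 (mod 8), (2/347) = -1, so (2/347)^3 = -1.
Reciprocity: 3 ≡ 3 and 347 ≡ 3 (mod 4), so (3/347) = −(347/3).
Reduce top mod 3: now compute (2/3).
Pull out 2: since 3 ≡ 3 (mod 8), (2/3) = -1.
Reached (1/3) = 1. Collecting the sign flips along the way, the symbol is -1.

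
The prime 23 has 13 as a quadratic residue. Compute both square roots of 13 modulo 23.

6, 17

Since 23 ≡ 3 (mod 4), a square root of 13 is 13^((23+1)/4) = 13^6 mod 23.
Repeated squaring: 13^2≡8, 13^4≡18 (mod 23).
13^6 = 13^(4+2) ≡ 6 (mod 23).
Check: 6² = 36 ≡ 13 (mod 23). The two roots are 6 and 17.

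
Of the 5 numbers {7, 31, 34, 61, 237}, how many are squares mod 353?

(7/353) = -1 → non-residue.
(31/353) = -1 → non-residue.
(34/353) = +1 → QR.
(61/353) = +1 → QR.
(237/353) = +1 → QR.
Total quadratic residues among the 5: 3.

3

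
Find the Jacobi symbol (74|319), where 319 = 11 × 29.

-1

Pull out 2: since 319 ≡ 7 (mod 8), (2/319) = +1.
Reciprocity: 37 ≡ 1 and 319 ≡ 3 (mod 4), so (37/319) = +(319/37).
Reduce top mod 37: now compute (23/37).
Reciprocity: 23 ≡ 3 and 37 ≡ 1 (mod 4), so (23/37) = +(37/23).
Reduce top mod 23: now compute (14/23).
Pull out 2: since 23 ≡ 7 (mod 8), (2/23) = +1.
Reciprocity: 7 ≡ 3 and 23 ≡ 3 (mod 4), so (7/23) = −(23/7).
Reduce top mod 7: now compute (2/7).
Pull out 2: since 7 ≡ 7 (mod 8), (2/7) = +1.
Reached (1/7) = 1. Collecting the sign flips along the way, the symbol is -1.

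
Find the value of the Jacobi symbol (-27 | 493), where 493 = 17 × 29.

First reduce: -27 ≡ 466 (mod 493).
Pull out 2: since 493 ≡ 5 (mod 8), (2/493) = -1.
Reciprocity: 233 ≡ 1 and 493 ≡ 1 (mod 4), so (233/493) = +(493/233).
Reduce top mod 233: now compute (27/233).
Reciprocity: 27 ≡ 3 and 233 ≡ 1 (mod 4), so (27/233) = +(233/27).
Reduce top mod 27: now compute (17/27).
Reciprocity: 17 ≡ 1 and 27 ≡ 3 (mod 4), so (17/27) = +(27/17).
Reduce top mod 17: now compute (10/17).
Pull out 2: since 17 ≡ 1 (mod 8), (2/17) = +1.
Reciprocity: 5 ≡ 1 and 17 ≡ 1 (mod 4), so (5/17) = +(17/5).
Reduce top mod 5: now compute (2/5).
Pull out 2: since 5 ≡ 5 (mod 8), (2/5) = -1.
Reached (1/5) = 1. Collecting the sign flips along the way, the symbol is +1.

1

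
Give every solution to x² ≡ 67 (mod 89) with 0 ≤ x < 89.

44, 45

89 ≡ 1 (mod 4), so we find a root by search.
Trying successive values, 44² = 1936 ≡ 67 (mod 89). The other root is 89 − 44 = 45.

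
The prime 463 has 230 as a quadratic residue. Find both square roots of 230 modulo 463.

Since 463 ≡ 3 (mod 4), a square root of 230 is 230^((463+1)/4) = 230^116 mod 463.
Repeated squaring: 230^2≡118, 230^4≡34, 230^8≡230, 230^16≡118, 230^32≡34, 230^64≡230 (mod 463).
230^116 = 230^(64+32+16+4) ≡ 34 (mod 463).
Check: 34² = 1156 ≡ 230 (mod 463). The two roots are 34 and 429.

34, 429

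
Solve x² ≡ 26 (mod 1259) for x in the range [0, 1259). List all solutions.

Since 1259 ≡ 3 (mod 4), a square root of 26 is 26^((1259+1)/4) = 26^315 mod 1259.
Repeated squaring: 26^2≡676, 26^4≡1218, 26^8≡422, 26^16≡565, 26^32≡698, 26^64≡1230, 26^128≡841, 26^256≡982 (mod 1259).
26^315 = 26^(256+32+16+8+2+1) ≡ 707 (mod 1259).
Check: 707² = 499849 ≡ 26 (mod 1259). The two roots are 552 and 707.

552, 707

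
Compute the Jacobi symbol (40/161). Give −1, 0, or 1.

1

Pull out 2^3: since 161 ≡ 1 (mod 8), (2/161) = +1, so (2/161)^3 = +1.
Reciprocity: 5 ≡ 1 and 161 ≡ 1 (mod 4), so (5/161) = +(161/5).
Reduce top mod 5: now compute (1/5).
Reached (1/5) = 1. Collecting the sign flips along the way, the symbol is +1.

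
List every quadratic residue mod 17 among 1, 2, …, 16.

Square k = 1,…,8 (k and 17−k give the same square):
1²=1, 2²=4, 3²=9, 4²=16, 5²≡8, 6²≡2, 7²≡15, 8²≡13 (mod 17).
So the quadratic residues mod 17 are {1, 2, 4, 8, 9, 13, 15, 16}.

1 2 4 8 9 13 15 16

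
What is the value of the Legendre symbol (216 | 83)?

-1

First reduce: 216 ≡ 50 (mod 83).
Pull out 2: since 83 ≡ 3 (mod 8), (2/83) = -1.
Reciprocity: 25 ≡ 1 and 83 ≡ 3 (mod 4), so (25/83) = +(83/25).
Reduce top mod 25: now compute (8/25).
Pull out 2^3: since 25 ≡ 1 (mod 8), (2/25) = +1, so (2/25)^3 = +1.
Reached (1/25) = 1. Collecting the sign flips along the way, the symbol is -1.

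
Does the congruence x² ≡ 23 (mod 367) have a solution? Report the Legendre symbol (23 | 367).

Reciprocity: 23 ≡ 3 and 367 ≡ 3 (mod 4), so (23/367) = −(367/23).
Reduce top mod 23: now compute (22/23).
Pull out 2: since 23 ≡ 7 (mod 8), (2/23) = +1.
Reciprocity: 11 ≡ 3 and 23 ≡ 3 (mod 4), so (11/23) = −(23/11).
Reduce top mod 11: now compute (1/11).
Reached (1/11) = 1. Collecting the sign flips along the way, the symbol is +1.

1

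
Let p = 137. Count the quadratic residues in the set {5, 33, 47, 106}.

(5/137) = -1 → non-residue.
(33/137) = -1 → non-residue.
(47/137) = -1 → non-residue.
(106/137) = -1 → non-residue.
Total quadratic residues among the 4: 0.

0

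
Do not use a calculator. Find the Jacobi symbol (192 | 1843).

Pull out 2^6: since 1843 ≡ 3 (mod 8), (2/1843) = -1, so (2/1843)^6 = +1.
Reciprocity: 3 ≡ 3 and 1843 ≡ 3 (mod 4), so (3/1843) = −(1843/3).
Reduce top mod 3: now compute (1/3).
Reached (1/3) = 1. Collecting the sign flips along the way, the symbol is -1.

-1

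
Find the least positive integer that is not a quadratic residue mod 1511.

(2/1511) = +1, so 2 is a residue.
(3/1511) = +1, so 3 is a residue.
(4/1511) = +1, so 4 is a residue.
(5/1511) = +1, so 5 is a residue.
(6/1511) = +1, so 6 is a residue.
(7/1511) = +1, so 7 is a residue.
(8/1511) = +1, so 8 is a residue.
(9/1511) = +1, so 9 is a residue.
(10/1511) = +1, so 10 is a residue.
(11/1511) = −1, so 11 is the smallest positive non-residue mod 1511.

11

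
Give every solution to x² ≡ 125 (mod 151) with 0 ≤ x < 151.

27, 124

Since 151 ≡ 3 (mod 4), a square root of 125 is 125^((151+1)/4) = 125^38 mod 151.
Repeated squaring: 125^2≡72, 125^4≡50, 125^8≡84, 125^16≡110, 125^32≡20 (mod 151).
125^38 = 125^(32+4+2) ≡ 124 (mod 151).
Check: 124² = 15376 ≡ 125 (mod 151). The two roots are 27 and 124.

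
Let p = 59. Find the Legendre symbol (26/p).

1

Euler's criterion: (26/59) ≡ 26^29 (mod 59).
26^2 ≡ 27 (mod 59)
26^4 ≡ 21 (mod 59)
26^8 ≡ 28 (mod 59)
26^16 ≡ 17 (mod 59)
26^29 = 26^(16+8+4+1) ≡ 1 (mod 59).
Result is 1, so (26/59) = 1.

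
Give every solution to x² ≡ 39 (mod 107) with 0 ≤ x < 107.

Since 107 ≡ 3 (mod 4), a square root of 39 is 39^((107+1)/4) = 39^27 mod 107.
Repeated squaring: 39^2≡23, 39^4≡101, 39^8≡36, 39^16≡12 (mod 107).
39^27 = 39^(16+8+2+1) ≡ 57 (mod 107).
Check: 57² = 3249 ≡ 39 (mod 107). The two roots are 50 and 57.

50, 57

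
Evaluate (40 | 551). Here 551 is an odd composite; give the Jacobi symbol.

1

Pull out 2^3: since 551 ≡ 7 (mod 8), (2/551) = +1, so (2/551)^3 = +1.
Reciprocity: 5 ≡ 1 and 551 ≡ 3 (mod 4), so (5/551) = +(551/5).
Reduce top mod 5: now compute (1/5).
Reached (1/5) = 1. Collecting the sign flips along the way, the symbol is +1.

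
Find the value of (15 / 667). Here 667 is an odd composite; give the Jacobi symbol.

1

Reciprocity: 15 ≡ 3 and 667 ≡ 3 (mod 4), so (15/667) = −(667/15).
Reduce top mod 15: now compute (7/15).
Reciprocity: 7 ≡ 3 and 15 ≡ 3 (mod 4), so (7/15) = −(15/7).
Reduce top mod 7: now compute (1/7).
Reached (1/7) = 1. Collecting the sign flips along the way, the symbol is +1.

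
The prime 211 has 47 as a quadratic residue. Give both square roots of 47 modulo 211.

70, 141

Since 211 ≡ 3 (mod 4), a square root of 47 is 47^((211+1)/4) = 47^53 mod 211.
Repeated squaring: 47^2≡99, 47^4≡95, 47^8≡163, 47^16≡194, 47^32≡78 (mod 211).
47^53 = 47^(32+16+4+1) ≡ 70 (mod 211).
Check: 70² = 4900 ≡ 47 (mod 211). The two roots are 70 and 141.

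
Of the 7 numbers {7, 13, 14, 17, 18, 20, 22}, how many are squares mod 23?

2

(7/23) = -1 → non-residue.
(13/23) = +1 → QR.
(14/23) = -1 → non-residue.
(17/23) = -1 → non-residue.
(18/23) = +1 → QR.
(20/23) = -1 → non-residue.
(22/23) = -1 → non-residue.
Total quadratic residues among the 7: 2.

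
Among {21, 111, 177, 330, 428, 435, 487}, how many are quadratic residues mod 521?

(21/521) = +1 → QR.
(111/521) = -1 → non-residue.
(177/521) = -1 → non-residue.
(330/521) = -1 → non-residue.
(428/521) = -1 → non-residue.
(435/521) = -1 → non-residue.
(487/521) = -1 → non-residue.
Total quadratic residues among the 7: 1.

1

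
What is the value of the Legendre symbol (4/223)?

Euler's criterion: (4/223) ≡ 4^111 (mod 223).
4^2 ≡ 16 (mod 223)
4^4 ≡ 33 (mod 223)
4^8 ≡ 197 (mod 223)
4^16 ≡ 7 (mod 223)
4^32 ≡ 49 (mod 223)
4^64 ≡ 171 (mod 223)
4^111 = 4^(64+32+8+4+2+1) ≡ 1 (mod 223).
Result is 1, so (4/223) = 1.

1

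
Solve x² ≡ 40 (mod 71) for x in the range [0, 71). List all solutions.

Since 71 ≡ 3 (mod 4), a square root of 40 is 40^((71+1)/4) = 40^18 mod 71.
Repeated squaring: 40^2≡38, 40^4≡24, 40^8≡8, 40^16≡64 (mod 71).
40^18 = 40^(16+2) ≡ 18 (mod 71).
Check: 18² = 324 ≡ 40 (mod 71). The two roots are 18 and 53.

18, 53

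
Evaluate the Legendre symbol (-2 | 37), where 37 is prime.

First reduce: -2 ≡ 35 (mod 37).
Reciprocity: 35 ≡ 3 and 37 ≡ 1 (mod 4), so (35/37) = +(37/35).
Reduce top mod 35: now compute (2/35).
Pull out 2: since 35 ≡ 3 (mod 8), (2/35) = -1.
Reached (1/35) = 1. Collecting the sign flips along the way, the symbol is -1.

-1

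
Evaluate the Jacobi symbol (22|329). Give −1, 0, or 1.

Pull out 2: since 329 ≡ 1 (mod 8), (2/329) = +1.
Reciprocity: 11 ≡ 3 and 329 ≡ 1 (mod 4), so (11/329) = +(329/11).
Reduce top mod 11: now compute (10/11).
Pull out 2: since 11 ≡ 3 (mod 8), (2/11) = -1.
Reciprocity: 5 ≡ 1 and 11 ≡ 3 (mod 4), so (5/11) = +(11/5).
Reduce top mod 5: now compute (1/5).
Reached (1/5) = 1. Collecting the sign flips along the way, the symbol is -1.

-1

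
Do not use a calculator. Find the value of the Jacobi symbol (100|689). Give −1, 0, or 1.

Pull out 2^2: since 689 ≡ 1 (mod 8), (2/689) = +1, so (2/689)^2 = +1.
Reciprocity: 25 ≡ 1 and 689 ≡ 1 (mod 4), so (25/689) = +(689/25).
Reduce top mod 25: now compute (14/25).
Pull out 2: since 25 ≡ 1 (mod 8), (2/25) = +1.
Reciprocity: 7 ≡ 3 and 25 ≡ 1 (mod 4), so (7/25) = +(25/7).
Reduce top mod 7: now compute (4/7).
Pull out 2^2: since 7 ≡ 7 (mod 8), (2/7) = +1, so (2/7)^2 = +1.
Reached (1/7) = 1. Collecting the sign flips along the way, the symbol is +1.

1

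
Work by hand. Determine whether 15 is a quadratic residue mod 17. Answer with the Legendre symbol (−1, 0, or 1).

1

Reciprocity: 15 ≡ 3 and 17 ≡ 1 (mod 4), so (15/17) = +(17/15).
Reduce top mod 15: now compute (2/15).
Pull out 2: since 15 ≡ 7 (mod 8), (2/15) = +1.
Reached (1/15) = 1. Collecting the sign flips along the way, the symbol is +1.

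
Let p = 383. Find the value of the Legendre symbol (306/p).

1

Euler's criterion: (306/383) ≡ 306^191 (mod 383).
306^2 ≡ 184 (mod 383)
306^4 ≡ 152 (mod 383)
306^8 ≡ 124 (mod 383)
306^16 ≡ 56 (mod 383)
306^32 ≡ 72 (mod 383)
306^64 ≡ 205 (mod 383)
306^128 ≡ 278 (mod 383)
306^191 = 306^(128+32+16+8+4+2+1) ≡ 1 (mod 383).
Result is 1, so (306/383) = 1.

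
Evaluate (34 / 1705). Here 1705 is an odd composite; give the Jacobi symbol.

-1

Pull out 2: since 1705 ≡ 1 (mod 8), (2/1705) = +1.
Reciprocity: 17 ≡ 1 and 1705 ≡ 1 (mod 4), so (17/1705) = +(1705/17).
Reduce top mod 17: now compute (5/17).
Reciprocity: 5 ≡ 1 and 17 ≡ 1 (mod 4), so (5/17) = +(17/5).
Reduce top mod 5: now compute (2/5).
Pull out 2: since 5 ≡ 5 (mod 8), (2/5) = -1.
Reached (1/5) = 1. Collecting the sign flips along the way, the symbol is -1.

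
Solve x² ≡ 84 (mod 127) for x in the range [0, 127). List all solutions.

46, 81

Since 127 ≡ 3 (mod 4), a square root of 84 is 84^((127+1)/4) = 84^32 mod 127.
Repeated squaring: 84^2≡71, 84^4≡88, 84^8≡124, 84^16≡9, 84^32≡81 (mod 127).
84^32 = 84^(32) ≡ 81 (mod 127).
Check: 81² = 6561 ≡ 84 (mod 127). The two roots are 46 and 81.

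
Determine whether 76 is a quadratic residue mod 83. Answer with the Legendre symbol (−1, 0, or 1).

Pull out 2^2: since 83 ≡ 3 (mod 8), (2/83) = -1, so (2/83)^2 = +1.
Reciprocity: 19 ≡ 3 and 83 ≡ 3 (mod 4), so (19/83) = −(83/19).
Reduce top mod 19: now compute (7/19).
Reciprocity: 7 ≡ 3 and 19 ≡ 3 (mod 4), so (7/19) = −(19/7).
Reduce top mod 7: now compute (5/7).
Reciprocity: 5 ≡ 1 and 7 ≡ 3 (mod 4), so (5/7) = +(7/5).
Reduce top mod 5: now compute (2/5).
Pull out 2: since 5 ≡ 5 (mod 8), (2/5) = -1.
Reached (1/5) = 1. Collecting the sign flips along the way, the symbol is -1.

-1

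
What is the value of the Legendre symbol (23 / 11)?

1

First reduce: 23 ≡ 1 (mod 11).
Reached (1/11) = 1. Collecting the sign flips along the way, the symbol is +1.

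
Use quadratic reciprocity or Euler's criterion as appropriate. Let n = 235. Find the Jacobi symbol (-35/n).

First reduce: -35 ≡ 200 (mod 235).
Pull out 2^3: since 235 ≡ 3 (mod 8), (2/235) = -1, so (2/235)^3 = -1.
Reciprocity: 25 ≡ 1 and 235 ≡ 3 (mod 4), so (25/235) = +(235/25).
Reduce top mod 25: now compute (10/25).
Pull out 2: since 25 ≡ 1 (mod 8), (2/25) = +1.
Reciprocity: 5 ≡ 1 and 25 ≡ 1 (mod 4), so (5/25) = +(25/5).
Reduce top mod 5: now compute (0/5).
Top reduces to 0: gcd > 1, so the symbol is 0.

0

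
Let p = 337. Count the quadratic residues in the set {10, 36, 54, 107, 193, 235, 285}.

5

(10/337) = -1 → non-residue.
(36/337) = +1 → QR.
(54/337) = +1 → QR.
(107/337) = +1 → QR.
(193/337) = +1 → QR.
(235/337) = -1 → non-residue.
(285/337) = +1 → QR.
Total quadratic residues among the 7: 5.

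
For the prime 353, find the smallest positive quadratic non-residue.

3

(2/353) = +1, so 2 is a residue.
(3/353) = −1, so 3 is the smallest positive non-residue mod 353.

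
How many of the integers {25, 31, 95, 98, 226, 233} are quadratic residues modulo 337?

(25/337) = +1 → QR.
(31/337) = -1 → non-residue.
(95/337) = +1 → QR.
(98/337) = +1 → QR.
(226/337) = +1 → QR.
(233/337) = +1 → QR.
Total quadratic residues among the 6: 5.

5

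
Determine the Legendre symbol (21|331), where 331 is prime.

Euler's criterion: (21/331) ≡ 21^165 (mod 331).
21^2 ≡ 110 (mod 331)
21^4 ≡ 184 (mod 331)
21^8 ≡ 94 (mod 331)
21^16 ≡ 230 (mod 331)
21^32 ≡ 271 (mod 331)
21^64 ≡ 290 (mod 331)
21^128 ≡ 26 (mod 331)
21^165 = 21^(128+32+4+1) ≡ 1 (mod 331).
Result is 1, so (21/331) = 1.

1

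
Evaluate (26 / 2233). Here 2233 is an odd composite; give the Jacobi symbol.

1

Pull out 2: since 2233 ≡ 1 (mod 8), (2/2233) = +1.
Reciprocity: 13 ≡ 1 and 2233 ≡ 1 (mod 4), so (13/2233) = +(2233/13).
Reduce top mod 13: now compute (10/13).
Pull out 2: since 13 ≡ 5 (mod 8), (2/13) = -1.
Reciprocity: 5 ≡ 1 and 13 ≡ 1 (mod 4), so (5/13) = +(13/5).
Reduce top mod 5: now compute (3/5).
Reciprocity: 3 ≡ 3 and 5 ≡ 1 (mod 4), so (3/5) = +(5/3).
Reduce top mod 3: now compute (2/3).
Pull out 2: since 3 ≡ 3 (mod 8), (2/3) = -1.
Reached (1/3) = 1. Collecting the sign flips along the way, the symbol is +1.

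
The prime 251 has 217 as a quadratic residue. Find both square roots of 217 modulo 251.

Since 251 ≡ 3 (mod 4), a square root of 217 is 217^((251+1)/4) = 217^63 mod 251.
Repeated squaring: 217^2≡152, 217^4≡12, 217^8≡144, 217^16≡154, 217^32≡122 (mod 251).
217^63 = 217^(32+16+8+4+2+1) ≡ 79 (mod 251).
Check: 79² = 6241 ≡ 217 (mod 251). The two roots are 79 and 172.

79, 172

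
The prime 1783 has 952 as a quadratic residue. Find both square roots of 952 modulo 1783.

869, 914

Since 1783 ≡ 3 (mod 4), a square root of 952 is 952^((1783+1)/4) = 952^446 mod 1783.
Repeated squaring: 952^2≡540, 952^4≡971, 952^8≡1417, 952^16≡231, 952^32≡1654, 952^64≡594, 952^128≡1585, 952^256≡1761 (mod 1783).
952^446 = 952^(256+128+32+16+8+4+2) ≡ 869 (mod 1783).
Check: 869² = 755161 ≡ 952 (mod 1783). The two roots are 869 and 914.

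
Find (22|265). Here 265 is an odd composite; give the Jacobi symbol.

Pull out 2: since 265 ≡ 1 (mod 8), (2/265) = +1.
Reciprocity: 11 ≡ 3 and 265 ≡ 1 (mod 4), so (11/265) = +(265/11).
Reduce top mod 11: now compute (1/11).
Reached (1/11) = 1. Collecting the sign flips along the way, the symbol is +1.

1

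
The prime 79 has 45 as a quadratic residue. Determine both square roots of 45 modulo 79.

Since 79 ≡ 3 (mod 4), a square root of 45 is 45^((79+1)/4) = 45^20 mod 79.
Repeated squaring: 45^2≡50, 45^4≡51, 45^8≡73, 45^16≡36 (mod 79).
45^20 = 45^(16+4) ≡ 19 (mod 79).
Check: 19² = 361 ≡ 45 (mod 79). The two roots are 19 and 60.

19, 60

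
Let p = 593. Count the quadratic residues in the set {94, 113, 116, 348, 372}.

2

(94/593) = -1 → non-residue.
(113/593) = +1 → QR.
(116/593) = +1 → QR.
(348/593) = -1 → non-residue.
(372/593) = -1 → non-residue.
Total quadratic residues among the 5: 2.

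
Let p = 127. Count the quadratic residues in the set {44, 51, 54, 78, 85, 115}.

(44/127) = +1 → QR.
(51/127) = -1 → non-residue.
(54/127) = -1 → non-residue.
(78/127) = -1 → non-residue.
(85/127) = -1 → non-residue.
(115/127) = +1 → QR.
Total quadratic residues among the 6: 2.

2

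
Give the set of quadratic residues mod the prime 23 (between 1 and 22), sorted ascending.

1,2,3,4,6,8,9,12,13,16,18

Square k = 1,…,11 (k and 23−k give the same square):
1²=1, 2²=4, 3²=9, 4²=16, 5²≡2, 6²≡13, 7²≡3, 8²≡18, 9²≡12, 10²≡8, 11²≡6 (mod 23).
So the quadratic residues mod 23 are {1, 2, 3, 4, 6, 8, 9, 12, 13, 16, 18}.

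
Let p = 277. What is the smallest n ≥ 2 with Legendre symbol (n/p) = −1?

(2/277) = −1, so 2 is the smallest positive non-residue mod 277.

2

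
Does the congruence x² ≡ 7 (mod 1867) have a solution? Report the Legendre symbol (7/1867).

Reciprocity: 7 ≡ 3 and 1867 ≡ 3 (mod 4), so (7/1867) = −(1867/7).
Reduce top mod 7: now compute (5/7).
Reciprocity: 5 ≡ 1 and 7 ≡ 3 (mod 4), so (5/7) = +(7/5).
Reduce top mod 5: now compute (2/5).
Pull out 2: since 5 ≡ 5 (mod 8), (2/5) = -1.
Reached (1/5) = 1. Collecting the sign flips along the way, the symbol is +1.

1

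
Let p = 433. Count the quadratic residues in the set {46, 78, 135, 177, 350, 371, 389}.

(46/433) = -1 → non-residue.
(78/433) = +1 → QR.
(135/433) = -1 → non-residue.
(177/433) = +1 → QR.
(350/433) = -1 → non-residue.
(371/433) = -1 → non-residue.
(389/433) = +1 → QR.
Total quadratic residues among the 7: 3.

3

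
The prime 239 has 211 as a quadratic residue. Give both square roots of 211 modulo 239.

51, 188

Since 239 ≡ 3 (mod 4), a square root of 211 is 211^((239+1)/4) = 211^60 mod 239.
Repeated squaring: 211^2≡67, 211^4≡187, 211^8≡75, 211^16≡128, 211^32≡132 (mod 239).
211^60 = 211^(32+16+8+4) ≡ 51 (mod 239).
Check: 51² = 2601 ≡ 211 (mod 239). The two roots are 51 and 188.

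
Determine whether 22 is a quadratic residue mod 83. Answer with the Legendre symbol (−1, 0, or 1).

-1

Pull out 2: since 83 ≡ 3 (mod 8), (2/83) = -1.
Reciprocity: 11 ≡ 3 and 83 ≡ 3 (mod 4), so (11/83) = −(83/11).
Reduce top mod 11: now compute (6/11).
Pull out 2: since 11 ≡ 3 (mod 8), (2/11) = -1.
Reciprocity: 3 ≡ 3 and 11 ≡ 3 (mod 4), so (3/11) = −(11/3).
Reduce top mod 3: now compute (2/3).
Pull out 2: since 3 ≡ 3 (mod 8), (2/3) = -1.
Reached (1/3) = 1. Collecting the sign flips along the way, the symbol is -1.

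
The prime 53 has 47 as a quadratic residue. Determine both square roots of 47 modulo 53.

53 ≡ 1 (mod 4), so we find a root by search.
Trying successive values, 10² = 100 ≡ 47 (mod 53). The other root is 53 − 10 = 43.

10, 43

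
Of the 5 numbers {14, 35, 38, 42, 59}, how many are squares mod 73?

2

(14/73) = -1 → non-residue.
(35/73) = +1 → QR.
(38/73) = +1 → QR.
(42/73) = -1 → non-residue.
(59/73) = -1 → non-residue.
Total quadratic residues among the 5: 2.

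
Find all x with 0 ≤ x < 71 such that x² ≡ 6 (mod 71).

Since 71 ≡ 3 (mod 4), a square root of 6 is 6^((71+1)/4) = 6^18 mod 71.
Repeated squaring: 6^2≡36, 6^4≡18, 6^8≡40, 6^16≡38 (mod 71).
6^18 = 6^(16+2) ≡ 19 (mod 71).
Check: 19² = 361 ≡ 6 (mod 71). The two roots are 19 and 52.

19, 52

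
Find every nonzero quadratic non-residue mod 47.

Square k = 1,…,23 (k and 47−k give the same square):
1²=1, 2²=4, 3²=9, 4²=16, 5²=25, 6²=36, 7²≡2, 8²≡17, 9²≡34, 10²≡6, 11²≡27, 12²≡3, 13²≡28, 14²≡8, 15²≡37, 16²≡21, 17²≡7, 18²≡42, 19²≡32, 20²≡24, 21²≡18, 22²≡14, 23²≡12 (mod 47).
The residues are {1, 2, 3, 4, 6, 7, 8, 9, 12, 14, 16, 17, 18, 21, 24, 25, 27, 28, 32, 34, 36, 37, 42}; the non-residues are the remaining 23 nonzero classes.

5,10,11,13,15,19,20,22,23,26,29,30,31,33,35,38,39,40,41,43,44,45,46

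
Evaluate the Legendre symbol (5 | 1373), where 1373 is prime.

-1

Reciprocity: 5 ≡ 1 and 1373 ≡ 1 (mod 4), so (5/1373) = +(1373/5).
Reduce top mod 5: now compute (3/5).
Reciprocity: 3 ≡ 3 and 5 ≡ 1 (mod 4), so (3/5) = +(5/3).
Reduce top mod 3: now compute (2/3).
Pull out 2: since 3 ≡ 3 (mod 8), (2/3) = -1.
Reached (1/3) = 1. Collecting the sign flips along the way, the symbol is -1.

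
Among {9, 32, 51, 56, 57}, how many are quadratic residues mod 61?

3

(9/61) = +1 → QR.
(32/61) = -1 → non-residue.
(51/61) = -1 → non-residue.
(56/61) = +1 → QR.
(57/61) = +1 → QR.
Total quadratic residues among the 5: 3.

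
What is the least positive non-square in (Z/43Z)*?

2

(2/43) = −1, so 2 is the smallest positive non-residue mod 43.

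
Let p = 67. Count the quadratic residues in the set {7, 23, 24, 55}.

(7/67) = -1 → non-residue.
(23/67) = +1 → QR.
(24/67) = +1 → QR.
(55/67) = +1 → QR.
Total quadratic residues among the 4: 3.

3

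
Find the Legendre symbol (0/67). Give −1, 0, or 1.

0

Top reduces to 0: gcd > 1, so the symbol is 0.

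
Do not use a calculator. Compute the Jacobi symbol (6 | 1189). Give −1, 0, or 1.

-1

Pull out 2: since 1189 ≡ 5 (mod 8), (2/1189) = -1.
Reciprocity: 3 ≡ 3 and 1189 ≡ 1 (mod 4), so (3/1189) = +(1189/3).
Reduce top mod 3: now compute (1/3).
Reached (1/3) = 1. Collecting the sign flips along the way, the symbol is -1.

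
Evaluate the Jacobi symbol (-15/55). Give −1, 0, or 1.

0

First reduce: -15 ≡ 40 (mod 55).
Pull out 2^3: since 55 ≡ 7 (mod 8), (2/55) = +1, so (2/55)^3 = +1.
Reciprocity: 5 ≡ 1 and 55 ≡ 3 (mod 4), so (5/55) = +(55/5).
Reduce top mod 5: now compute (0/5).
Top reduces to 0: gcd > 1, so the symbol is 0.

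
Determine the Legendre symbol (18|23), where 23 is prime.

Pull out 2: since 23 ≡ 7 (mod 8), (2/23) = +1.
Reciprocity: 9 ≡ 1 and 23 ≡ 3 (mod 4), so (9/23) = +(23/9).
Reduce top mod 9: now compute (5/9).
Reciprocity: 5 ≡ 1 and 9 ≡ 1 (mod 4), so (5/9) = +(9/5).
Reduce top mod 5: now compute (4/5).
Pull out 2^2: since 5 ≡ 5 (mod 8), (2/5) = -1, so (2/5)^2 = +1.
Reached (1/5) = 1. Collecting the sign flips along the way, the symbol is +1.

1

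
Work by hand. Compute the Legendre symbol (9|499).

Reciprocity: 9 ≡ 1 and 499 ≡ 3 (mod 4), so (9/499) = +(499/9).
Reduce top mod 9: now compute (4/9).
Pull out 2^2: since 9 ≡ 1 (mod 8), (2/9) = +1, so (2/9)^2 = +1.
Reached (1/9) = 1. Collecting the sign flips along the way, the symbol is +1.

1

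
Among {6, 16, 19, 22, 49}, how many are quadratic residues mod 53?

3

(6/53) = +1 → QR.
(16/53) = +1 → QR.
(19/53) = -1 → non-residue.
(22/53) = -1 → non-residue.
(49/53) = +1 → QR.
Total quadratic residues among the 5: 3.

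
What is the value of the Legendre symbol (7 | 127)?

Reciprocity: 7 ≡ 3 and 127 ≡ 3 (mod 4), so (7/127) = −(127/7).
Reduce top mod 7: now compute (1/7).
Reached (1/7) = 1. Collecting the sign flips along the way, the symbol is -1.

-1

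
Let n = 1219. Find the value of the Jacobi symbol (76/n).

Pull out 2^2: since 1219 ≡ 3 (mod 8), (2/1219) = -1, so (2/1219)^2 = +1.
Reciprocity: 19 ≡ 3 and 1219 ≡ 3 (mod 4), so (19/1219) = −(1219/19).
Reduce top mod 19: now compute (3/19).
Reciprocity: 3 ≡ 3 and 19 ≡ 3 (mod 4), so (3/19) = −(19/3).
Reduce top mod 3: now compute (1/3).
Reached (1/3) = 1. Collecting the sign flips along the way, the symbol is +1.

1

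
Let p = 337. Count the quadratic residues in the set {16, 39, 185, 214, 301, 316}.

5

(16/337) = +1 → QR.
(39/337) = +1 → QR.
(185/337) = -1 → non-residue.
(214/337) = +1 → QR.
(301/337) = +1 → QR.
(316/337) = +1 → QR.
Total quadratic residues among the 6: 5.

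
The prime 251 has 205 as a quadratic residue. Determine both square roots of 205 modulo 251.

74, 177

Since 251 ≡ 3 (mod 4), a square root of 205 is 205^((251+1)/4) = 205^63 mod 251.
Repeated squaring: 205^2≡108, 205^4≡118, 205^8≡119, 205^16≡105, 205^32≡232 (mod 251).
205^63 = 205^(32+16+8+4+2+1) ≡ 74 (mod 251).
Check: 74² = 5476 ≡ 205 (mod 251). The two roots are 74 and 177.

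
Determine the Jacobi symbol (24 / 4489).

Pull out 2^3: since 4489 ≡ 1 (mod 8), (2/4489) = +1, so (2/4489)^3 = +1.
Reciprocity: 3 ≡ 3 and 4489 ≡ 1 (mod 4), so (3/4489) = +(4489/3).
Reduce top mod 3: now compute (1/3).
Reached (1/3) = 1. Collecting the sign flips along the way, the symbol is +1.

1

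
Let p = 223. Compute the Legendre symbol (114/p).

-1

Pull out 2: since 223 ≡ 7 (mod 8), (2/223) = +1.
Reciprocity: 57 ≡ 1 and 223 ≡ 3 (mod 4), so (57/223) = +(223/57).
Reduce top mod 57: now compute (52/57).
Pull out 2^2: since 57 ≡ 1 (mod 8), (2/57) = +1, so (2/57)^2 = +1.
Reciprocity: 13 ≡ 1 and 57 ≡ 1 (mod 4), so (13/57) = +(57/13).
Reduce top mod 13: now compute (5/13).
Reciprocity: 5 ≡ 1 and 13 ≡ 1 (mod 4), so (5/13) = +(13/5).
Reduce top mod 5: now compute (3/5).
Reciprocity: 3 ≡ 3 and 5 ≡ 1 (mod 4), so (3/5) = +(5/3).
Reduce top mod 3: now compute (2/3).
Pull out 2: since 3 ≡ 3 (mod 8), (2/3) = -1.
Reached (1/3) = 1. Collecting the sign flips along the way, the symbol is -1.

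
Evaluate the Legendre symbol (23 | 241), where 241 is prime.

-1

Reciprocity: 23 ≡ 3 and 241 ≡ 1 (mod 4), so (23/241) = +(241/23).
Reduce top mod 23: now compute (11/23).
Reciprocity: 11 ≡ 3 and 23 ≡ 3 (mod 4), so (11/23) = −(23/11).
Reduce top mod 11: now compute (1/11).
Reached (1/11) = 1. Collecting the sign flips along the way, the symbol is -1.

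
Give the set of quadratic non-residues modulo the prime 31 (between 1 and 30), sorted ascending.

3, 6, 11, 12, 13, 15, 17, 21, 22, 23, 24, 26, 27, 29, 30

Square k = 1,…,15 (k and 31−k give the same square):
1²=1, 2²=4, 3²=9, 4²=16, 5²=25, 6²≡5, 7²≡18, 8²≡2, 9²≡19, 10²≡7, 11²≡28, 12²≡20, 13²≡14, 14²≡10, 15²≡8 (mod 31).
The residues are {1, 2, 4, 5, 7, 8, 9, 10, 14, 16, 18, 19, 20, 25, 28}; the non-residues are the remaining 15 nonzero classes.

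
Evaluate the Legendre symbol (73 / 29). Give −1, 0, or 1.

-1

First reduce: 73 ≡ 15 (mod 29).
Reciprocity: 15 ≡ 3 and 29 ≡ 1 (mod 4), so (15/29) = +(29/15).
Reduce top mod 15: now compute (14/15).
Pull out 2: since 15 ≡ 7 (mod 8), (2/15) = +1.
Reciprocity: 7 ≡ 3 and 15 ≡ 3 (mod 4), so (7/15) = −(15/7).
Reduce top mod 7: now compute (1/7).
Reached (1/7) = 1. Collecting the sign flips along the way, the symbol is -1.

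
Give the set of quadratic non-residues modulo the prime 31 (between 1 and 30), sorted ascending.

Square k = 1,…,15 (k and 31−k give the same square):
1²=1, 2²=4, 3²=9, 4²=16, 5²=25, 6²≡5, 7²≡18, 8²≡2, 9²≡19, 10²≡7, 11²≡28, 12²≡20, 13²≡14, 14²≡10, 15²≡8 (mod 31).
The residues are {1, 2, 4, 5, 7, 8, 9, 10, 14, 16, 18, 19, 20, 25, 28}; the non-residues are the remaining 15 nonzero classes.

3, 6, 11, 12, 13, 15, 17, 21, 22, 23, 24, 26, 27, 29, 30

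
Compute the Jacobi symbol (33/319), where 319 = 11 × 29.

0

Reciprocity: 33 ≡ 1 and 319 ≡ 3 (mod 4), so (33/319) = +(319/33).
Reduce top mod 33: now compute (22/33).
Pull out 2: since 33 ≡ 1 (mod 8), (2/33) = +1.
Reciprocity: 11 ≡ 3 and 33 ≡ 1 (mod 4), so (11/33) = +(33/11).
Reduce top mod 11: now compute (0/11).
Top reduces to 0: gcd > 1, so the symbol is 0.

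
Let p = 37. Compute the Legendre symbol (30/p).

1

Euler's criterion: (30/37) ≡ 30^18 (mod 37).
30^2 ≡ 12 (mod 37)
30^4 ≡ 33 (mod 37)
30^8 ≡ 16 (mod 37)
30^16 ≡ 34 (mod 37)
30^18 = 30^(16+2) ≡ 1 (mod 37).
Result is 1, so (30/37) = 1.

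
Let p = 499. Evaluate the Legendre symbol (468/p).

-1

Pull out 2^2: since 499 ≡ 3 (mod 8), (2/499) = -1, so (2/499)^2 = +1.
Reciprocity: 117 ≡ 1 and 499 ≡ 3 (mod 4), so (117/499) = +(499/117).
Reduce top mod 117: now compute (31/117).
Reciprocity: 31 ≡ 3 and 117 ≡ 1 (mod 4), so (31/117) = +(117/31).
Reduce top mod 31: now compute (24/31).
Pull out 2^3: since 31 ≡ 7 (mod 8), (2/31) = +1, so (2/31)^3 = +1.
Reciprocity: 3 ≡ 3 and 31 ≡ 3 (mod 4), so (3/31) = −(31/3).
Reduce top mod 3: now compute (1/3).
Reached (1/3) = 1. Collecting the sign flips along the way, the symbol is -1.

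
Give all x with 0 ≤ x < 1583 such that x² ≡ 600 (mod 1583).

Since 1583 ≡ 3 (mod 4), a square root of 600 is 600^((1583+1)/4) = 600^396 mod 1583.
Repeated squaring: 600^2≡659, 600^4≡539, 600^8≡832, 600^16≡453, 600^32≡1002, 600^64≡382, 600^128≡288, 600^256≡628 (mod 1583).
600^396 = 600^(256+128+8+4) ≡ 890 (mod 1583).
Check: 890² = 792100 ≡ 600 (mod 1583). The two roots are 693 and 890.

693, 890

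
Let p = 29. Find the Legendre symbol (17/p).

-1

Reciprocity: 17 ≡ 1 and 29 ≡ 1 (mod 4), so (17/29) = +(29/17).
Reduce top mod 17: now compute (12/17).
Pull out 2^2: since 17 ≡ 1 (mod 8), (2/17) = +1, so (2/17)^2 = +1.
Reciprocity: 3 ≡ 3 and 17 ≡ 1 (mod 4), so (3/17) = +(17/3).
Reduce top mod 3: now compute (2/3).
Pull out 2: since 3 ≡ 3 (mod 8), (2/3) = -1.
Reached (1/3) = 1. Collecting the sign flips along the way, the symbol is -1.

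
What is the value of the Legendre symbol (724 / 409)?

First reduce: 724 ≡ 315 (mod 409).
Reciprocity: 315 ≡ 3 and 409 ≡ 1 (mod 4), so (315/409) = +(409/315).
Reduce top mod 315: now compute (94/315).
Pull out 2: since 315 ≡ 3 (mod 8), (2/315) = -1.
Reciprocity: 47 ≡ 3 and 315 ≡ 3 (mod 4), so (47/315) = −(315/47).
Reduce top mod 47: now compute (33/47).
Reciprocity: 33 ≡ 1 and 47 ≡ 3 (mod 4), so (33/47) = +(47/33).
Reduce top mod 33: now compute (14/33).
Pull out 2: since 33 ≡ 1 (mod 8), (2/33) = +1.
Reciprocity: 7 ≡ 3 and 33 ≡ 1 (mod 4), so (7/33) = +(33/7).
Reduce top mod 7: now compute (5/7).
Reciprocity: 5 ≡ 1 and 7 ≡ 3 (mod 4), so (5/7) = +(7/5).
Reduce top mod 5: now compute (2/5).
Pull out 2: since 5 ≡ 5 (mod 8), (2/5) = -1.
Reached (1/5) = 1. Collecting the sign flips along the way, the symbol is -1.

-1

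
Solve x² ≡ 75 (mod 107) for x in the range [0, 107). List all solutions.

Since 107 ≡ 3 (mod 4), a square root of 75 is 75^((107+1)/4) = 75^27 mod 107.
Repeated squaring: 75^2≡61, 75^4≡83, 75^8≡41, 75^16≡76 (mod 107).
75^27 = 75^(16+8+2+1) ≡ 90 (mod 107).
Check: 90² = 8100 ≡ 75 (mod 107). The two roots are 17 and 90.

17, 90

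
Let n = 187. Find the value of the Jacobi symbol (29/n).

1

Reciprocity: 29 ≡ 1 and 187 ≡ 3 (mod 4), so (29/187) = +(187/29).
Reduce top mod 29: now compute (13/29).
Reciprocity: 13 ≡ 1 and 29 ≡ 1 (mod 4), so (13/29) = +(29/13).
Reduce top mod 13: now compute (3/13).
Reciprocity: 3 ≡ 3 and 13 ≡ 1 (mod 4), so (3/13) = +(13/3).
Reduce top mod 3: now compute (1/3).
Reached (1/3) = 1. Collecting the sign flips along the way, the symbol is +1.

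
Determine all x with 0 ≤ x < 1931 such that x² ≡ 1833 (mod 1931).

499, 1432

Since 1931 ≡ 3 (mod 4), a square root of 1833 is 1833^((1931+1)/4) = 1833^483 mod 1931.
Repeated squaring: 1833^2≡1880, 1833^4≡670, 1833^8≡908, 1833^16≡1858, 1833^32≡1467, 1833^64≡955, 1833^128≡593, 1833^256≡207 (mod 1931).
1833^483 = 1833^(256+128+64+32+2+1) ≡ 1432 (mod 1931).
Check: 1432² = 2050624 ≡ 1833 (mod 1931). The two roots are 499 and 1432.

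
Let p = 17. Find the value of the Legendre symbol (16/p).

1

Pull out 2^4: since 17 ≡ 1 (mod 8), (2/17) = +1, so (2/17)^4 = +1.
Reached (1/17) = 1. Collecting the sign flips along the way, the symbol is +1.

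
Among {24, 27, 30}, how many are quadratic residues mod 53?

(24/53) = +1 → QR.
(27/53) = -1 → non-residue.
(30/53) = -1 → non-residue.
Total quadratic residues among the 3: 1.

1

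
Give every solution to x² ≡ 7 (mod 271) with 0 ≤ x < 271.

Since 271 ≡ 3 (mod 4), a square root of 7 is 7^((271+1)/4) = 7^68 mod 271.
Repeated squaring: 7^2≡49, 7^4≡233, 7^8≡89, 7^16≡62, 7^32≡50, 7^64≡61 (mod 271).
7^68 = 7^(64+4) ≡ 121 (mod 271).
Check: 121² = 14641 ≡ 7 (mod 271). The two roots are 121 and 150.

121, 150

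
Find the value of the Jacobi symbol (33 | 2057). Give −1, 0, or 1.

Reciprocity: 33 ≡ 1 and 2057 ≡ 1 (mod 4), so (33/2057) = +(2057/33).
Reduce top mod 33: now compute (11/33).
Reciprocity: 11 ≡ 3 and 33 ≡ 1 (mod 4), so (11/33) = +(33/11).
Reduce top mod 11: now compute (0/11).
Top reduces to 0: gcd > 1, so the symbol is 0.

0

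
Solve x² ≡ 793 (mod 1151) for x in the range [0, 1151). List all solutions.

Since 1151 ≡ 3 (mod 4), a square root of 793 is 793^((1151+1)/4) = 793^288 mod 1151.
Repeated squaring: 793^2≡403, 793^4≡118, 793^8≡112, 793^16≡1034, 793^32≡1028, 793^64≡166, 793^128≡1083, 793^256≡20 (mod 1151).
793^288 = 793^(256+32) ≡ 993 (mod 1151).
Check: 993² = 986049 ≡ 793 (mod 1151). The two roots are 158 and 993.

158, 993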